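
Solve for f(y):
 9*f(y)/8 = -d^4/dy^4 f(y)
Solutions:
 f(y) = (C1*sin(2^(3/4)*sqrt(3)*y/4) + C2*cos(2^(3/4)*sqrt(3)*y/4))*exp(-2^(3/4)*sqrt(3)*y/4) + (C3*sin(2^(3/4)*sqrt(3)*y/4) + C4*cos(2^(3/4)*sqrt(3)*y/4))*exp(2^(3/4)*sqrt(3)*y/4)


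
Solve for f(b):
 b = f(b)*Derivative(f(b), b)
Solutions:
 f(b) = -sqrt(C1 + b^2)
 f(b) = sqrt(C1 + b^2)


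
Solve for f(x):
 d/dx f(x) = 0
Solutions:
 f(x) = C1


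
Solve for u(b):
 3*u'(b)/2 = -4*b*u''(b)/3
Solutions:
 u(b) = C1 + C2/b^(1/8)


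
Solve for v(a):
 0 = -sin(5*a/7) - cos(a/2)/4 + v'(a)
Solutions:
 v(a) = C1 + sin(a/2)/2 - 7*cos(5*a/7)/5


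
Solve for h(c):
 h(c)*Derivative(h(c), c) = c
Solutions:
 h(c) = -sqrt(C1 + c^2)
 h(c) = sqrt(C1 + c^2)


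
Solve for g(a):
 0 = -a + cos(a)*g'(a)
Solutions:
 g(a) = C1 + Integral(a/cos(a), a)


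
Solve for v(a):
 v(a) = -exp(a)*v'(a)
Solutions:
 v(a) = C1*exp(exp(-a))


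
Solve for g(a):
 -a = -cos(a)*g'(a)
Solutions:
 g(a) = C1 + Integral(a/cos(a), a)


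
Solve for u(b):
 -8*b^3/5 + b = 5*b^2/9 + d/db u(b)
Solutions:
 u(b) = C1 - 2*b^4/5 - 5*b^3/27 + b^2/2


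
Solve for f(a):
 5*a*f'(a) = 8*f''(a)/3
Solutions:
 f(a) = C1 + C2*erfi(sqrt(15)*a/4)


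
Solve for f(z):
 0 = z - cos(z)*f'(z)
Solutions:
 f(z) = C1 + Integral(z/cos(z), z)


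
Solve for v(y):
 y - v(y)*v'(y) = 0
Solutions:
 v(y) = -sqrt(C1 + y^2)
 v(y) = sqrt(C1 + y^2)


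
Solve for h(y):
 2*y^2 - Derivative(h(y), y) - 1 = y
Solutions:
 h(y) = C1 + 2*y^3/3 - y^2/2 - y


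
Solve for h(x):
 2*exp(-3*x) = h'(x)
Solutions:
 h(x) = C1 - 2*exp(-3*x)/3


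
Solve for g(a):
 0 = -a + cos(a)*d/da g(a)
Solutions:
 g(a) = C1 + Integral(a/cos(a), a)


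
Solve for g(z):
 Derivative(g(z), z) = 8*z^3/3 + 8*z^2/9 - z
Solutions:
 g(z) = C1 + 2*z^4/3 + 8*z^3/27 - z^2/2


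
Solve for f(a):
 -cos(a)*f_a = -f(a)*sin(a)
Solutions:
 f(a) = C1/cos(a)


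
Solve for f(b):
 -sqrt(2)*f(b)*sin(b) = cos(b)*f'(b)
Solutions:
 f(b) = C1*cos(b)^(sqrt(2))


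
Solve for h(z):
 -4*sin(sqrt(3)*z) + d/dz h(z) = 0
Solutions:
 h(z) = C1 - 4*sqrt(3)*cos(sqrt(3)*z)/3


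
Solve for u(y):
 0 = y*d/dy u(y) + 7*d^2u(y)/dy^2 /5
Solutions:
 u(y) = C1 + C2*erf(sqrt(70)*y/14)


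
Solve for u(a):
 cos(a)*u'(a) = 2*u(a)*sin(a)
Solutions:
 u(a) = C1/cos(a)^2


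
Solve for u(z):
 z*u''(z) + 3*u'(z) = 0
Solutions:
 u(z) = C1 + C2/z^2


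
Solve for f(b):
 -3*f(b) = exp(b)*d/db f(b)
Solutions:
 f(b) = C1*exp(3*exp(-b))


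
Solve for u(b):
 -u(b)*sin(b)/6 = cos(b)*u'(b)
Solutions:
 u(b) = C1*cos(b)^(1/6)


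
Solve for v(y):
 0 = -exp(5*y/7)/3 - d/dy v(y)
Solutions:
 v(y) = C1 - 7*exp(5*y/7)/15


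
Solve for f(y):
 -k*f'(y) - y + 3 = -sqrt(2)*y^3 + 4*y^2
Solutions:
 f(y) = C1 + sqrt(2)*y^4/(4*k) - 4*y^3/(3*k) - y^2/(2*k) + 3*y/k


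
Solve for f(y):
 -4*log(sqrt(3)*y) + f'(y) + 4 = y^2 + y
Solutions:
 f(y) = C1 + y^3/3 + y^2/2 + 4*y*log(y) - 8*y + y*log(9)


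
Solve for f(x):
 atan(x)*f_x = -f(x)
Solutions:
 f(x) = C1*exp(-Integral(1/atan(x), x))


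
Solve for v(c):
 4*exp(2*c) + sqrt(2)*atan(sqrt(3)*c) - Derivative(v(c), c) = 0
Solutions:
 v(c) = C1 + sqrt(2)*(c*atan(sqrt(3)*c) - sqrt(3)*log(3*c^2 + 1)/6) + 2*exp(2*c)


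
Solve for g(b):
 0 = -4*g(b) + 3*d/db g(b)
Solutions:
 g(b) = C1*exp(4*b/3)


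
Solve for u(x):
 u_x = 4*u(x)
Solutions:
 u(x) = C1*exp(4*x)


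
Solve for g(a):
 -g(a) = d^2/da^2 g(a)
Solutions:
 g(a) = C1*sin(a) + C2*cos(a)


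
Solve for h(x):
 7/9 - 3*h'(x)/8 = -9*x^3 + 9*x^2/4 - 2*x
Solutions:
 h(x) = C1 + 6*x^4 - 2*x^3 + 8*x^2/3 + 56*x/27


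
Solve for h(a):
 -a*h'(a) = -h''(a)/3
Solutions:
 h(a) = C1 + C2*erfi(sqrt(6)*a/2)


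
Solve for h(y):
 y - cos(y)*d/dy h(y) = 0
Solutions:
 h(y) = C1 + Integral(y/cos(y), y)


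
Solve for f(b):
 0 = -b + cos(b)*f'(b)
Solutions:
 f(b) = C1 + Integral(b/cos(b), b)


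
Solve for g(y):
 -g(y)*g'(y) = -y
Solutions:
 g(y) = -sqrt(C1 + y^2)
 g(y) = sqrt(C1 + y^2)


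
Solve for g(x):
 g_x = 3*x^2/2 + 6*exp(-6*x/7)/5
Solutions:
 g(x) = C1 + x^3/2 - 7*exp(-6*x/7)/5


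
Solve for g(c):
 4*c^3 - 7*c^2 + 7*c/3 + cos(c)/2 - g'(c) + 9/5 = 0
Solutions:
 g(c) = C1 + c^4 - 7*c^3/3 + 7*c^2/6 + 9*c/5 + sin(c)/2


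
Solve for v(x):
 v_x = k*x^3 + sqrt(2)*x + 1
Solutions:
 v(x) = C1 + k*x^4/4 + sqrt(2)*x^2/2 + x


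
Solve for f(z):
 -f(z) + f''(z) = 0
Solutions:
 f(z) = C1*exp(-z) + C2*exp(z)


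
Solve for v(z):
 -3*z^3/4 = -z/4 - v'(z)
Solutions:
 v(z) = C1 + 3*z^4/16 - z^2/8


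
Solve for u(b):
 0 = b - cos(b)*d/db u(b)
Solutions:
 u(b) = C1 + Integral(b/cos(b), b)


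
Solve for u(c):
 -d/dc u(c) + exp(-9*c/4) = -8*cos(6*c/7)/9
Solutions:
 u(c) = C1 + 28*sin(6*c/7)/27 - 4*exp(-9*c/4)/9


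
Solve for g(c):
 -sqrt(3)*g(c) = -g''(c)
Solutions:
 g(c) = C1*exp(-3^(1/4)*c) + C2*exp(3^(1/4)*c)


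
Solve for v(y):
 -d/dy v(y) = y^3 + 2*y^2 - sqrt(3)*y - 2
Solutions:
 v(y) = C1 - y^4/4 - 2*y^3/3 + sqrt(3)*y^2/2 + 2*y


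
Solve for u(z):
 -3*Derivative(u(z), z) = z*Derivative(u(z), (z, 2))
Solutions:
 u(z) = C1 + C2/z^2


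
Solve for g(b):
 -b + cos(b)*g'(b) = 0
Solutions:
 g(b) = C1 + Integral(b/cos(b), b)


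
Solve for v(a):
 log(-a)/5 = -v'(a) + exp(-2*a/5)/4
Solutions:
 v(a) = C1 - a*log(-a)/5 + a/5 - 5*exp(-2*a/5)/8


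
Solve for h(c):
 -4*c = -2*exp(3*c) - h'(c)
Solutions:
 h(c) = C1 + 2*c^2 - 2*exp(3*c)/3


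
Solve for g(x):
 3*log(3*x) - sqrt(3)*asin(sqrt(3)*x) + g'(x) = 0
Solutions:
 g(x) = C1 - 3*x*log(x) - 3*x*log(3) + 3*x + sqrt(3)*(x*asin(sqrt(3)*x) + sqrt(3)*sqrt(1 - 3*x^2)/3)


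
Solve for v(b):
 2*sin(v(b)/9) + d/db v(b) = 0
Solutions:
 2*b + 9*log(cos(v(b)/9) - 1)/2 - 9*log(cos(v(b)/9) + 1)/2 = C1


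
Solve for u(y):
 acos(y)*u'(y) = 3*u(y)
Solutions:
 u(y) = C1*exp(3*Integral(1/acos(y), y))


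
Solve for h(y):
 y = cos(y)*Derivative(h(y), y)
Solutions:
 h(y) = C1 + Integral(y/cos(y), y)


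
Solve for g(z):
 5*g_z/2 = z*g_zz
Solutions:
 g(z) = C1 + C2*z^(7/2)


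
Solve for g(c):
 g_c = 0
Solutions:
 g(c) = C1


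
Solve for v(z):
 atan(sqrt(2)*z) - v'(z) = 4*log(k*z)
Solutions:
 v(z) = C1 - 4*z*log(k*z) + z*atan(sqrt(2)*z) + 4*z - sqrt(2)*log(2*z^2 + 1)/4


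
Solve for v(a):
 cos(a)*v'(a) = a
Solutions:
 v(a) = C1 + Integral(a/cos(a), a)


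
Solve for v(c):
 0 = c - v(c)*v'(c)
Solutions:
 v(c) = -sqrt(C1 + c^2)
 v(c) = sqrt(C1 + c^2)


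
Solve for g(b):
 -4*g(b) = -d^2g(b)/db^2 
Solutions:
 g(b) = C1*exp(-2*b) + C2*exp(2*b)


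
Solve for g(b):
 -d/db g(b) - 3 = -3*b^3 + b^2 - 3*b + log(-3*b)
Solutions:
 g(b) = C1 + 3*b^4/4 - b^3/3 + 3*b^2/2 - b*log(-b) + b*(-2 - log(3))


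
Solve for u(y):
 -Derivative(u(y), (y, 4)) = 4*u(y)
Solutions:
 u(y) = (C1*sin(y) + C2*cos(y))*exp(-y) + (C3*sin(y) + C4*cos(y))*exp(y)


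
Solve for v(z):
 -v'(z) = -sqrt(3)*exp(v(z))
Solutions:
 v(z) = log(-1/(C1 + sqrt(3)*z))


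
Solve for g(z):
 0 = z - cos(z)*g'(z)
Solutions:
 g(z) = C1 + Integral(z/cos(z), z)


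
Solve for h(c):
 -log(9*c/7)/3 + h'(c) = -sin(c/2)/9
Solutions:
 h(c) = C1 + c*log(c)/3 - c*log(7) - c/3 + 2*c*log(21)/3 + 2*cos(c/2)/9


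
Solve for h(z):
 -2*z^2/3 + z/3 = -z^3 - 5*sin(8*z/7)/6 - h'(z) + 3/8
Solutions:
 h(z) = C1 - z^4/4 + 2*z^3/9 - z^2/6 + 3*z/8 + 35*cos(8*z/7)/48


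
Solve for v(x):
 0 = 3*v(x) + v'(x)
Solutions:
 v(x) = C1*exp(-3*x)


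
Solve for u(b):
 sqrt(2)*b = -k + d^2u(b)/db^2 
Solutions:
 u(b) = C1 + C2*b + sqrt(2)*b^3/6 + b^2*k/2


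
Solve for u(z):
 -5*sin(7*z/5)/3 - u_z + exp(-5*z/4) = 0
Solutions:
 u(z) = C1 + 25*cos(7*z/5)/21 - 4*exp(-5*z/4)/5


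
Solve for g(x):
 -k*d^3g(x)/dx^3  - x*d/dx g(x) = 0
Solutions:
 g(x) = C1 + Integral(C2*airyai(x*(-1/k)^(1/3)) + C3*airybi(x*(-1/k)^(1/3)), x)


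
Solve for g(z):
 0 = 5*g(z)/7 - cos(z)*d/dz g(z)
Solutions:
 g(z) = C1*(sin(z) + 1)^(5/14)/(sin(z) - 1)^(5/14)


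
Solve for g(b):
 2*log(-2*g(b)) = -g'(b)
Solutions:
 Integral(1/(log(-_y) + log(2)), (_y, g(b)))/2 = C1 - b


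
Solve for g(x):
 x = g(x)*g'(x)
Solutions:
 g(x) = -sqrt(C1 + x^2)
 g(x) = sqrt(C1 + x^2)


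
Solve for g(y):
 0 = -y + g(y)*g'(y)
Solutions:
 g(y) = -sqrt(C1 + y^2)
 g(y) = sqrt(C1 + y^2)


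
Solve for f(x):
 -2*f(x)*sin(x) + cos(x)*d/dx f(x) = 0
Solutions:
 f(x) = C1/cos(x)^2


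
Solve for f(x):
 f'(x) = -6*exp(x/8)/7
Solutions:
 f(x) = C1 - 48*exp(x/8)/7


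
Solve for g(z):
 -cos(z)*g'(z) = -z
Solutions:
 g(z) = C1 + Integral(z/cos(z), z)


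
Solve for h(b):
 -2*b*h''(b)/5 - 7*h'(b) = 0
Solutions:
 h(b) = C1 + C2/b^(33/2)


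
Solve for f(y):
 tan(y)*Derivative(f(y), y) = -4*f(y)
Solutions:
 f(y) = C1/sin(y)^4


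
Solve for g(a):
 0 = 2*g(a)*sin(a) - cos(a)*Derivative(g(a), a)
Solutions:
 g(a) = C1/cos(a)^2


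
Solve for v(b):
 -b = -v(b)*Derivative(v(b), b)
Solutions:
 v(b) = -sqrt(C1 + b^2)
 v(b) = sqrt(C1 + b^2)


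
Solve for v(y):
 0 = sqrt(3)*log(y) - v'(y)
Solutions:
 v(y) = C1 + sqrt(3)*y*log(y) - sqrt(3)*y


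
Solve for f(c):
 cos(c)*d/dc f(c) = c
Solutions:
 f(c) = C1 + Integral(c/cos(c), c)


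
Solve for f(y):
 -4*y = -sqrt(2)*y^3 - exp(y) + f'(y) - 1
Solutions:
 f(y) = C1 + sqrt(2)*y^4/4 - 2*y^2 + y + exp(y)


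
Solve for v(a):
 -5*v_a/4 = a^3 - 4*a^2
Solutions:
 v(a) = C1 - a^4/5 + 16*a^3/15


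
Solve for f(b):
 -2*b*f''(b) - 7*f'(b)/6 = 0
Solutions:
 f(b) = C1 + C2*b^(5/12)


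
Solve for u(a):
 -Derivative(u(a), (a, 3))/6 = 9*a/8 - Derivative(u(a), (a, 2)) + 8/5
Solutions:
 u(a) = C1 + C2*a + C3*exp(6*a) + 3*a^3/16 + 143*a^2/160


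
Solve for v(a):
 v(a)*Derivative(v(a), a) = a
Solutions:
 v(a) = -sqrt(C1 + a^2)
 v(a) = sqrt(C1 + a^2)


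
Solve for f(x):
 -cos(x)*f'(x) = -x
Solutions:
 f(x) = C1 + Integral(x/cos(x), x)


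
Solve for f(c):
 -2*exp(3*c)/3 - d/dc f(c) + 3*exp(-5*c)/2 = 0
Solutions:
 f(c) = C1 - 2*exp(3*c)/9 - 3*exp(-5*c)/10


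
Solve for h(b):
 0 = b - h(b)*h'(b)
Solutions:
 h(b) = -sqrt(C1 + b^2)
 h(b) = sqrt(C1 + b^2)


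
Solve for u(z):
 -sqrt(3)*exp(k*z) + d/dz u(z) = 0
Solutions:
 u(z) = C1 + sqrt(3)*exp(k*z)/k


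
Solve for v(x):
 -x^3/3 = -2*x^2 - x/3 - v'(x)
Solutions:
 v(x) = C1 + x^4/12 - 2*x^3/3 - x^2/6


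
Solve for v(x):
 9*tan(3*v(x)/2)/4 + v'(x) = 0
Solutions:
 v(x) = -2*asin(C1*exp(-27*x/8))/3 + 2*pi/3
 v(x) = 2*asin(C1*exp(-27*x/8))/3


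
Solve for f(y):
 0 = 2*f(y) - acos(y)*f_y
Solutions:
 f(y) = C1*exp(2*Integral(1/acos(y), y))


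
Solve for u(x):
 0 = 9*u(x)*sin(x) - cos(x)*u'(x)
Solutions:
 u(x) = C1/cos(x)^9


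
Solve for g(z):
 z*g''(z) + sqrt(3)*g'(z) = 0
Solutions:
 g(z) = C1 + C2*z^(1 - sqrt(3))


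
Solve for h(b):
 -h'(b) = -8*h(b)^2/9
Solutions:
 h(b) = -9/(C1 + 8*b)


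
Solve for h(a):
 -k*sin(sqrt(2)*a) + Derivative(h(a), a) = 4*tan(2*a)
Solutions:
 h(a) = C1 - sqrt(2)*k*cos(sqrt(2)*a)/2 - 2*log(cos(2*a))


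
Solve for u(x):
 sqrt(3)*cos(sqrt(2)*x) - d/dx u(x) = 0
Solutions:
 u(x) = C1 + sqrt(6)*sin(sqrt(2)*x)/2


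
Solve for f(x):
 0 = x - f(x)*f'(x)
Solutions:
 f(x) = -sqrt(C1 + x^2)
 f(x) = sqrt(C1 + x^2)


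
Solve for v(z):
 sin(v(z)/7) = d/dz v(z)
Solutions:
 -z + 7*log(cos(v(z)/7) - 1)/2 - 7*log(cos(v(z)/7) + 1)/2 = C1


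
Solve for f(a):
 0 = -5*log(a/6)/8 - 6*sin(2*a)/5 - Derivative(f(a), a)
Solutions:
 f(a) = C1 - 5*a*log(a)/8 + 5*a/8 + 5*a*log(6)/8 + 3*cos(2*a)/5


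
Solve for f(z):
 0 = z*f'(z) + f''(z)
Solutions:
 f(z) = C1 + C2*erf(sqrt(2)*z/2)


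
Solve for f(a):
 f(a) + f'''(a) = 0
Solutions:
 f(a) = C3*exp(-a) + (C1*sin(sqrt(3)*a/2) + C2*cos(sqrt(3)*a/2))*exp(a/2)


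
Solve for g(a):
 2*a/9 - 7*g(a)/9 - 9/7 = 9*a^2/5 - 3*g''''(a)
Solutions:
 g(a) = C1*exp(-21^(1/4)*a/3) + C2*exp(21^(1/4)*a/3) + C3*sin(21^(1/4)*a/3) + C4*cos(21^(1/4)*a/3) - 81*a^2/35 + 2*a/7 - 81/49


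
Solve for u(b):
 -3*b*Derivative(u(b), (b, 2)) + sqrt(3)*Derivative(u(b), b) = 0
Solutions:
 u(b) = C1 + C2*b^(sqrt(3)/3 + 1)


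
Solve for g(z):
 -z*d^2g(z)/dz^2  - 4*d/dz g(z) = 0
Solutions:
 g(z) = C1 + C2/z^3


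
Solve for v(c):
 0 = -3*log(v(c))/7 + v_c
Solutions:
 li(v(c)) = C1 + 3*c/7


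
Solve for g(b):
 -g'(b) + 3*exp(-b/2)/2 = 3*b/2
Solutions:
 g(b) = C1 - 3*b^2/4 - 3*exp(-b/2)


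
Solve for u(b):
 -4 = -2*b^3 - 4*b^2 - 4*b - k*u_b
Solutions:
 u(b) = C1 - b^4/(2*k) - 4*b^3/(3*k) - 2*b^2/k + 4*b/k


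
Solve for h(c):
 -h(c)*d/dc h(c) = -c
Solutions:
 h(c) = -sqrt(C1 + c^2)
 h(c) = sqrt(C1 + c^2)


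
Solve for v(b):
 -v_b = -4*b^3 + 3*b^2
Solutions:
 v(b) = C1 + b^4 - b^3


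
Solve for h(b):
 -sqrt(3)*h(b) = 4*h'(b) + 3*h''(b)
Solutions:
 h(b) = (C1*sin(b*sqrt(-4 + 3*sqrt(3))/3) + C2*cos(b*sqrt(-4 + 3*sqrt(3))/3))*exp(-2*b/3)


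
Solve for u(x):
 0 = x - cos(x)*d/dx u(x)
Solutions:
 u(x) = C1 + Integral(x/cos(x), x)


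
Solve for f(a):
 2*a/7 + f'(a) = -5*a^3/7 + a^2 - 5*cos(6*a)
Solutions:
 f(a) = C1 - 5*a^4/28 + a^3/3 - a^2/7 - 5*sin(6*a)/6


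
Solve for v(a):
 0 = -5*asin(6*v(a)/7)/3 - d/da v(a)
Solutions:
 Integral(1/asin(6*_y/7), (_y, v(a))) = C1 - 5*a/3


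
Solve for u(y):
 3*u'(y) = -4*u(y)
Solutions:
 u(y) = C1*exp(-4*y/3)


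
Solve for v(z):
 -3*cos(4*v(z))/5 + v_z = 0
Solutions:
 -3*z/5 - log(sin(4*v(z)) - 1)/8 + log(sin(4*v(z)) + 1)/8 = C1


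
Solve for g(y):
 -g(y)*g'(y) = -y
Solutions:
 g(y) = -sqrt(C1 + y^2)
 g(y) = sqrt(C1 + y^2)


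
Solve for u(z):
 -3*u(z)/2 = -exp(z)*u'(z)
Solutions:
 u(z) = C1*exp(-3*exp(-z)/2)


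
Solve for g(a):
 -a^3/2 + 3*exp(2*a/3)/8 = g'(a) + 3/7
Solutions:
 g(a) = C1 - a^4/8 - 3*a/7 + 9*exp(2*a/3)/16


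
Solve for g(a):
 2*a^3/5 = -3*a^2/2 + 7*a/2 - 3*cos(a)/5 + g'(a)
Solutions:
 g(a) = C1 + a^4/10 + a^3/2 - 7*a^2/4 + 3*sin(a)/5


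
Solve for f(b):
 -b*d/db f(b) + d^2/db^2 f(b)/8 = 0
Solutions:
 f(b) = C1 + C2*erfi(2*b)


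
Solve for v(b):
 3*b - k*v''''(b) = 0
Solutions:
 v(b) = C1 + C2*b + C3*b^2 + C4*b^3 + b^5/(40*k)


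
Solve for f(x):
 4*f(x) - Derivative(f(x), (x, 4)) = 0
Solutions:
 f(x) = C1*exp(-sqrt(2)*x) + C2*exp(sqrt(2)*x) + C3*sin(sqrt(2)*x) + C4*cos(sqrt(2)*x)


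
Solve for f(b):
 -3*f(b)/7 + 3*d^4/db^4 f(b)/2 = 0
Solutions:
 f(b) = C1*exp(-2^(1/4)*7^(3/4)*b/7) + C2*exp(2^(1/4)*7^(3/4)*b/7) + C3*sin(2^(1/4)*7^(3/4)*b/7) + C4*cos(2^(1/4)*7^(3/4)*b/7)


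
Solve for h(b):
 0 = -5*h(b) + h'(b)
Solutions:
 h(b) = C1*exp(5*b)


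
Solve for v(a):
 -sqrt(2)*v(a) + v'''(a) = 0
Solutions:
 v(a) = C3*exp(2^(1/6)*a) + (C1*sin(2^(1/6)*sqrt(3)*a/2) + C2*cos(2^(1/6)*sqrt(3)*a/2))*exp(-2^(1/6)*a/2)


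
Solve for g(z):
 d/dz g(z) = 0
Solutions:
 g(z) = C1


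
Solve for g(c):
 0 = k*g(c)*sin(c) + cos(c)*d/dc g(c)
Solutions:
 g(c) = C1*exp(k*log(cos(c)))


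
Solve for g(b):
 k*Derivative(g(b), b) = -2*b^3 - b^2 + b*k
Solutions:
 g(b) = C1 - b^4/(2*k) - b^3/(3*k) + b^2/2


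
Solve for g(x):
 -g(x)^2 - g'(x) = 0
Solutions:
 g(x) = 1/(C1 + x)


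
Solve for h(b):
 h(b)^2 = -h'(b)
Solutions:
 h(b) = 1/(C1 + b)


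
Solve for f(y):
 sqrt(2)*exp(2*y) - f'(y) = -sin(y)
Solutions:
 f(y) = C1 + sqrt(2)*exp(2*y)/2 - cos(y)


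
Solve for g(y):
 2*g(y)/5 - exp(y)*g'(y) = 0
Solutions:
 g(y) = C1*exp(-2*exp(-y)/5)


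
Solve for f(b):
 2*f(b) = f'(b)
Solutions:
 f(b) = C1*exp(2*b)


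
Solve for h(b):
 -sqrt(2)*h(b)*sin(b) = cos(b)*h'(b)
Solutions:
 h(b) = C1*cos(b)^(sqrt(2))


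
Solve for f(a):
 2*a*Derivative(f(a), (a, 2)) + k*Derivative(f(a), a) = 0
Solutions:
 f(a) = C1 + a^(1 - re(k)/2)*(C2*sin(log(a)*Abs(im(k))/2) + C3*cos(log(a)*im(k)/2))


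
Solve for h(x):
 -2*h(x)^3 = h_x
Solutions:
 h(x) = -sqrt(2)*sqrt(-1/(C1 - 2*x))/2
 h(x) = sqrt(2)*sqrt(-1/(C1 - 2*x))/2


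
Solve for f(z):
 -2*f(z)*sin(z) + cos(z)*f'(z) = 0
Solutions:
 f(z) = C1/cos(z)^2


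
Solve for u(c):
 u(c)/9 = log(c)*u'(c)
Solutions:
 u(c) = C1*exp(li(c)/9)


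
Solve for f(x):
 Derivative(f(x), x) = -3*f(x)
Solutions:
 f(x) = C1*exp(-3*x)


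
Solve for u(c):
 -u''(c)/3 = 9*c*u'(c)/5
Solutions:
 u(c) = C1 + C2*erf(3*sqrt(30)*c/10)


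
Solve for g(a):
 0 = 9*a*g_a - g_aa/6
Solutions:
 g(a) = C1 + C2*erfi(3*sqrt(3)*a)


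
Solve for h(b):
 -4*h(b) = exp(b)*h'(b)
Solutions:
 h(b) = C1*exp(4*exp(-b))


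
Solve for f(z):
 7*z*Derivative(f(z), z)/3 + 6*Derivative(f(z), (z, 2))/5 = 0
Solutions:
 f(z) = C1 + C2*erf(sqrt(35)*z/6)


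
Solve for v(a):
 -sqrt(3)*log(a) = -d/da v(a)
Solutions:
 v(a) = C1 + sqrt(3)*a*log(a) - sqrt(3)*a


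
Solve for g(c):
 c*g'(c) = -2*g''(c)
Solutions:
 g(c) = C1 + C2*erf(c/2)


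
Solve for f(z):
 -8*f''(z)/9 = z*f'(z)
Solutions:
 f(z) = C1 + C2*erf(3*z/4)


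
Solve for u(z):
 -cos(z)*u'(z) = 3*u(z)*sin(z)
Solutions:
 u(z) = C1*cos(z)^3


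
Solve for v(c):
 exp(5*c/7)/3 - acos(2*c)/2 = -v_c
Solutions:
 v(c) = C1 + c*acos(2*c)/2 - sqrt(1 - 4*c^2)/4 - 7*exp(5*c/7)/15


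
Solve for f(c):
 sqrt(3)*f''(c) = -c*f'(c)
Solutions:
 f(c) = C1 + C2*erf(sqrt(2)*3^(3/4)*c/6)


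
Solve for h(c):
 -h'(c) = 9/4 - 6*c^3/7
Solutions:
 h(c) = C1 + 3*c^4/14 - 9*c/4


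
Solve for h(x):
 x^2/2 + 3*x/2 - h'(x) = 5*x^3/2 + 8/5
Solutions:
 h(x) = C1 - 5*x^4/8 + x^3/6 + 3*x^2/4 - 8*x/5


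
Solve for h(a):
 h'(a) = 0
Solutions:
 h(a) = C1


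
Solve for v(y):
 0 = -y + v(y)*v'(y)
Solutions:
 v(y) = -sqrt(C1 + y^2)
 v(y) = sqrt(C1 + y^2)


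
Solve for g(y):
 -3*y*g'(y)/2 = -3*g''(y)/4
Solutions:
 g(y) = C1 + C2*erfi(y)


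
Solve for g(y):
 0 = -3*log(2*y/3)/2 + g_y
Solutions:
 g(y) = C1 + 3*y*log(y)/2 - 3*y*log(3)/2 - 3*y/2 + 3*y*log(2)/2


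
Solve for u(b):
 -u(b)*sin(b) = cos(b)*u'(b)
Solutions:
 u(b) = C1*cos(b)


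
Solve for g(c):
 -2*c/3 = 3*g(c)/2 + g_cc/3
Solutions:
 g(c) = C1*sin(3*sqrt(2)*c/2) + C2*cos(3*sqrt(2)*c/2) - 4*c/9


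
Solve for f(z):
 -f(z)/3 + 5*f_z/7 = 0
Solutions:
 f(z) = C1*exp(7*z/15)


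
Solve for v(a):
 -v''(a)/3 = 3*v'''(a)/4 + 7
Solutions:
 v(a) = C1 + C2*a + C3*exp(-4*a/9) - 21*a^2/2


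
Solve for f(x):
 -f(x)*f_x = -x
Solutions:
 f(x) = -sqrt(C1 + x^2)
 f(x) = sqrt(C1 + x^2)


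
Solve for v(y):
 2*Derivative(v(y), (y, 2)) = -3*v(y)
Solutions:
 v(y) = C1*sin(sqrt(6)*y/2) + C2*cos(sqrt(6)*y/2)


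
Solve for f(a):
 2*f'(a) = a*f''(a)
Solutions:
 f(a) = C1 + C2*a^3


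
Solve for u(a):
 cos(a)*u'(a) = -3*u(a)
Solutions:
 u(a) = C1*(sin(a) - 1)^(3/2)/(sin(a) + 1)^(3/2)


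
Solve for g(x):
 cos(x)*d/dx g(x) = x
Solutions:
 g(x) = C1 + Integral(x/cos(x), x)


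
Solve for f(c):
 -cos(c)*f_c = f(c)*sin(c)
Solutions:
 f(c) = C1*cos(c)


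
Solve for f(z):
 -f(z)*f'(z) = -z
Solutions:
 f(z) = -sqrt(C1 + z^2)
 f(z) = sqrt(C1 + z^2)


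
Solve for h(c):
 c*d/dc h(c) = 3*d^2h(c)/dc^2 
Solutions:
 h(c) = C1 + C2*erfi(sqrt(6)*c/6)


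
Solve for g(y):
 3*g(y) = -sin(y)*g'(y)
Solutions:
 g(y) = C1*(cos(y) + 1)^(3/2)/(cos(y) - 1)^(3/2)


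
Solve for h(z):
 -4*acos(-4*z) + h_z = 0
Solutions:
 h(z) = C1 + 4*z*acos(-4*z) + sqrt(1 - 16*z^2)


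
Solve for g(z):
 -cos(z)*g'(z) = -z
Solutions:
 g(z) = C1 + Integral(z/cos(z), z)


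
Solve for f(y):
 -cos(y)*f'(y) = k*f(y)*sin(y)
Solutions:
 f(y) = C1*exp(k*log(cos(y)))


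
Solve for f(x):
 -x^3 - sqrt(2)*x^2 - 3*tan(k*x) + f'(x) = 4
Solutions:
 f(x) = C1 + x^4/4 + sqrt(2)*x^3/3 + 4*x + 3*Piecewise((-log(cos(k*x))/k, Ne(k, 0)), (0, True))


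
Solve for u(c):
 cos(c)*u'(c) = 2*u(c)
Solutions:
 u(c) = C1*(sin(c) + 1)/(sin(c) - 1)


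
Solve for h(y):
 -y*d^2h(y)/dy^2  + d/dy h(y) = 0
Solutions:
 h(y) = C1 + C2*y^2


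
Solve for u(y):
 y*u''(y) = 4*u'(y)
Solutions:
 u(y) = C1 + C2*y^5


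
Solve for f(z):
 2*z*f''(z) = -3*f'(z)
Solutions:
 f(z) = C1 + C2/sqrt(z)


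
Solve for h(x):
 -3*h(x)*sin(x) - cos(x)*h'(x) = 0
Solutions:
 h(x) = C1*cos(x)^3


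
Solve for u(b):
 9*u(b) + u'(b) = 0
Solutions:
 u(b) = C1*exp(-9*b)


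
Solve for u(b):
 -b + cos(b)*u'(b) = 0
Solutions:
 u(b) = C1 + Integral(b/cos(b), b)


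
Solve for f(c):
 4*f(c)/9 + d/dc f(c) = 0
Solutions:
 f(c) = C1*exp(-4*c/9)


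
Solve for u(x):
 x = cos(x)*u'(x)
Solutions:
 u(x) = C1 + Integral(x/cos(x), x)


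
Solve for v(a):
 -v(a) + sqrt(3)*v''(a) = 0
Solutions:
 v(a) = C1*exp(-3^(3/4)*a/3) + C2*exp(3^(3/4)*a/3)


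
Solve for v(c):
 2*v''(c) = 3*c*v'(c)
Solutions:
 v(c) = C1 + C2*erfi(sqrt(3)*c/2)


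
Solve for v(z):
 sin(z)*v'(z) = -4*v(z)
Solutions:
 v(z) = C1*(cos(z)^2 + 2*cos(z) + 1)/(cos(z)^2 - 2*cos(z) + 1)


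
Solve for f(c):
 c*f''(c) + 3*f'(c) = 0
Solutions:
 f(c) = C1 + C2/c^2


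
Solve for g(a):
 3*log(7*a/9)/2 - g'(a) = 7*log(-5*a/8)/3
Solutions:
 g(a) = C1 - 5*a*log(a)/6 + a*(-3*log(15) + 5/6 + log(7)/2 + 2*log(5)/3 + log(896) - 7*I*pi/3)


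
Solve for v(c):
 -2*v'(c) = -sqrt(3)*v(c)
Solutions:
 v(c) = C1*exp(sqrt(3)*c/2)


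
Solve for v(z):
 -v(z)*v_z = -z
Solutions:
 v(z) = -sqrt(C1 + z^2)
 v(z) = sqrt(C1 + z^2)


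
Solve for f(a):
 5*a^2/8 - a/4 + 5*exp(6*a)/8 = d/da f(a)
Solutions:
 f(a) = C1 + 5*a^3/24 - a^2/8 + 5*exp(6*a)/48


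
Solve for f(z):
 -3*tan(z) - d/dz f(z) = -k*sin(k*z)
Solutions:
 f(z) = C1 + k*Piecewise((-cos(k*z)/k, Ne(k, 0)), (0, True)) + 3*log(cos(z))


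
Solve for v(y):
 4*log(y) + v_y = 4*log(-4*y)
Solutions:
 v(y) = C1 + 4*y*(2*log(2) + I*pi)


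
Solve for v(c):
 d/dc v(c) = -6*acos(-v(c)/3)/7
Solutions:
 Integral(1/acos(-_y/3), (_y, v(c))) = C1 - 6*c/7


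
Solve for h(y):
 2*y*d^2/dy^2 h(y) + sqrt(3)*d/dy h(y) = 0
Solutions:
 h(y) = C1 + C2*y^(1 - sqrt(3)/2)


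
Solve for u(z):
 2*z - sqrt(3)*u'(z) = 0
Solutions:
 u(z) = C1 + sqrt(3)*z^2/3


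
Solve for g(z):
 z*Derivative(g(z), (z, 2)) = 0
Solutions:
 g(z) = C1 + C2*z


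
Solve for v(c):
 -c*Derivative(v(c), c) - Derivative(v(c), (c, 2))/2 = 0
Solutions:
 v(c) = C1 + C2*erf(c)


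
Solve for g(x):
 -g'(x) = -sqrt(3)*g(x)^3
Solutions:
 g(x) = -sqrt(2)*sqrt(-1/(C1 + sqrt(3)*x))/2
 g(x) = sqrt(2)*sqrt(-1/(C1 + sqrt(3)*x))/2


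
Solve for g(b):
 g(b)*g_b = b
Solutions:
 g(b) = -sqrt(C1 + b^2)
 g(b) = sqrt(C1 + b^2)


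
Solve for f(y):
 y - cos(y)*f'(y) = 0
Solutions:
 f(y) = C1 + Integral(y/cos(y), y)


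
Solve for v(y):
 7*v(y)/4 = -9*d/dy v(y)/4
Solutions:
 v(y) = C1*exp(-7*y/9)


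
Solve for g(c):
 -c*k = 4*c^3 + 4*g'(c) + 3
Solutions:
 g(c) = C1 - c^4/4 - c^2*k/8 - 3*c/4


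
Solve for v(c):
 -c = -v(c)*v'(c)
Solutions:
 v(c) = -sqrt(C1 + c^2)
 v(c) = sqrt(C1 + c^2)


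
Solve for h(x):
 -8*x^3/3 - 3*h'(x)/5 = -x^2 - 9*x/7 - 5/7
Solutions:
 h(x) = C1 - 10*x^4/9 + 5*x^3/9 + 15*x^2/14 + 25*x/21


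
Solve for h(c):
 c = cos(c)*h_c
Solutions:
 h(c) = C1 + Integral(c/cos(c), c)


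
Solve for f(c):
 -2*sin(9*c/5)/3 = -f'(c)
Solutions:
 f(c) = C1 - 10*cos(9*c/5)/27


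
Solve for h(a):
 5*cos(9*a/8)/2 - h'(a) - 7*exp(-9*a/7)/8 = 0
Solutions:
 h(a) = C1 + 20*sin(9*a/8)/9 + 49*exp(-9*a/7)/72


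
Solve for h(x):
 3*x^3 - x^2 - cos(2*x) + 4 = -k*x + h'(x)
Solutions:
 h(x) = C1 + k*x^2/2 + 3*x^4/4 - x^3/3 + 4*x - sin(2*x)/2


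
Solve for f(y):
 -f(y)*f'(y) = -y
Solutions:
 f(y) = -sqrt(C1 + y^2)
 f(y) = sqrt(C1 + y^2)


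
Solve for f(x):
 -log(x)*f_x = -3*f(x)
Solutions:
 f(x) = C1*exp(3*li(x))


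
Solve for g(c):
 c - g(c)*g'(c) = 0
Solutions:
 g(c) = -sqrt(C1 + c^2)
 g(c) = sqrt(C1 + c^2)


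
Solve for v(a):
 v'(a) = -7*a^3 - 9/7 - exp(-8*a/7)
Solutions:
 v(a) = C1 - 7*a^4/4 - 9*a/7 + 7*exp(-8*a/7)/8


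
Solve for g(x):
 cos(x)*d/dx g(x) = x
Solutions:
 g(x) = C1 + Integral(x/cos(x), x)


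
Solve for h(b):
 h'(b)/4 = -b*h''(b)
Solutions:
 h(b) = C1 + C2*b^(3/4)


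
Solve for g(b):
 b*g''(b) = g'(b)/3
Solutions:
 g(b) = C1 + C2*b^(4/3)


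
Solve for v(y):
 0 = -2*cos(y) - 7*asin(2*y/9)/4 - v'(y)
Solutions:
 v(y) = C1 - 7*y*asin(2*y/9)/4 - 7*sqrt(81 - 4*y^2)/8 - 2*sin(y)


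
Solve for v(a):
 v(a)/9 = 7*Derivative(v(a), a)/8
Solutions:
 v(a) = C1*exp(8*a/63)


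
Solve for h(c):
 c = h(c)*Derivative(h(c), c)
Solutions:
 h(c) = -sqrt(C1 + c^2)
 h(c) = sqrt(C1 + c^2)


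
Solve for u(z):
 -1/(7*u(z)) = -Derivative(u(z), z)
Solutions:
 u(z) = -sqrt(C1 + 14*z)/7
 u(z) = sqrt(C1 + 14*z)/7


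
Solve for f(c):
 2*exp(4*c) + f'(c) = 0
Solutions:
 f(c) = C1 - exp(4*c)/2


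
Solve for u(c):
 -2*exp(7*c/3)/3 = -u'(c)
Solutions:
 u(c) = C1 + 2*exp(7*c/3)/7


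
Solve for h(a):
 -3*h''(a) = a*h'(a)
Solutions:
 h(a) = C1 + C2*erf(sqrt(6)*a/6)


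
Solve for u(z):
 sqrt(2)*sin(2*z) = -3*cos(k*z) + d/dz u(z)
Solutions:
 u(z) = C1 - sqrt(2)*cos(2*z)/2 + 3*sin(k*z)/k


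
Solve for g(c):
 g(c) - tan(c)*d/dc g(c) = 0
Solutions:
 g(c) = C1*sin(c)


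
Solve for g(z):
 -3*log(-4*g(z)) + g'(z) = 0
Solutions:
 -Integral(1/(log(-_y) + 2*log(2)), (_y, g(z)))/3 = C1 - z


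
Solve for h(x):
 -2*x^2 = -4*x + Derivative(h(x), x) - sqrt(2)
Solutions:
 h(x) = C1 - 2*x^3/3 + 2*x^2 + sqrt(2)*x


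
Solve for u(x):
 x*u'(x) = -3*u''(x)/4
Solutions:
 u(x) = C1 + C2*erf(sqrt(6)*x/3)


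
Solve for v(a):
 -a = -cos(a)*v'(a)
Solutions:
 v(a) = C1 + Integral(a/cos(a), a)


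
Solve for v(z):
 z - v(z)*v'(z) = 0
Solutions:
 v(z) = -sqrt(C1 + z^2)
 v(z) = sqrt(C1 + z^2)


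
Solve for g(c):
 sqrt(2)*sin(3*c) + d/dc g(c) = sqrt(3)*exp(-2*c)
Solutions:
 g(c) = C1 + sqrt(2)*cos(3*c)/3 - sqrt(3)*exp(-2*c)/2


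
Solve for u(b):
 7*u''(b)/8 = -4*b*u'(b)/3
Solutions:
 u(b) = C1 + C2*erf(4*sqrt(21)*b/21)


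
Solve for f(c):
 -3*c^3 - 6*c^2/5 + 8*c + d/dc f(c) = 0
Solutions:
 f(c) = C1 + 3*c^4/4 + 2*c^3/5 - 4*c^2


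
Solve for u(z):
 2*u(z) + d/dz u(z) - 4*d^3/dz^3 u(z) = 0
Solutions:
 u(z) = C1*exp(-3^(1/3)*z*(3^(1/3)/(sqrt(321) + 18)^(1/3) + (sqrt(321) + 18)^(1/3))/12)*sin(3^(1/6)*z*(-3^(2/3)*(sqrt(321) + 18)^(1/3) + 3/(sqrt(321) + 18)^(1/3))/12) + C2*exp(-3^(1/3)*z*(3^(1/3)/(sqrt(321) + 18)^(1/3) + (sqrt(321) + 18)^(1/3))/12)*cos(3^(1/6)*z*(-3^(2/3)*(sqrt(321) + 18)^(1/3) + 3/(sqrt(321) + 18)^(1/3))/12) + C3*exp(3^(1/3)*z*(3^(1/3)/(sqrt(321) + 18)^(1/3) + (sqrt(321) + 18)^(1/3))/6)


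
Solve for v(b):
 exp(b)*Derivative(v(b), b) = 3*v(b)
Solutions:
 v(b) = C1*exp(-3*exp(-b))


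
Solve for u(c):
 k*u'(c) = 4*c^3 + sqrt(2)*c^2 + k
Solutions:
 u(c) = C1 + c^4/k + sqrt(2)*c^3/(3*k) + c


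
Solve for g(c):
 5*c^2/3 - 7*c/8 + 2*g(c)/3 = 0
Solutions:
 g(c) = c*(21 - 40*c)/16


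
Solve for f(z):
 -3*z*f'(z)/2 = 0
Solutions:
 f(z) = C1


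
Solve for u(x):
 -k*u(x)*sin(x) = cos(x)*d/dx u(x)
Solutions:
 u(x) = C1*exp(k*log(cos(x)))


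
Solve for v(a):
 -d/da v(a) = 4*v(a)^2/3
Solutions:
 v(a) = 3/(C1 + 4*a)


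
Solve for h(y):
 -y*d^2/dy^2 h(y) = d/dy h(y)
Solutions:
 h(y) = C1 + C2*log(y)


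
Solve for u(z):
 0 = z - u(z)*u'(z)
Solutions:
 u(z) = -sqrt(C1 + z^2)
 u(z) = sqrt(C1 + z^2)


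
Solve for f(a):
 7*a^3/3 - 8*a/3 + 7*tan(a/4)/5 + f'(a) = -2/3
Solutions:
 f(a) = C1 - 7*a^4/12 + 4*a^2/3 - 2*a/3 + 28*log(cos(a/4))/5


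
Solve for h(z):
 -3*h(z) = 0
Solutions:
 h(z) = 0


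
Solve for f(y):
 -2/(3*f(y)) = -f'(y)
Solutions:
 f(y) = -sqrt(C1 + 12*y)/3
 f(y) = sqrt(C1 + 12*y)/3


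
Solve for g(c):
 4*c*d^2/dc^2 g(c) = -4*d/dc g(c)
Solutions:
 g(c) = C1 + C2*log(c)


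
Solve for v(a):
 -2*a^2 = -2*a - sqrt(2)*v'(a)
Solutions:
 v(a) = C1 + sqrt(2)*a^3/3 - sqrt(2)*a^2/2


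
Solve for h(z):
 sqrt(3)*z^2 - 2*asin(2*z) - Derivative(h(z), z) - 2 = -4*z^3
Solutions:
 h(z) = C1 + z^4 + sqrt(3)*z^3/3 - 2*z*asin(2*z) - 2*z - sqrt(1 - 4*z^2)


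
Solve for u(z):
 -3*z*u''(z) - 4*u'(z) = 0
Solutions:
 u(z) = C1 + C2/z^(1/3)


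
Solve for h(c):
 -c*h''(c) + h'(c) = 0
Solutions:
 h(c) = C1 + C2*c^2


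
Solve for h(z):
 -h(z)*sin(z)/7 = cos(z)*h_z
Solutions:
 h(z) = C1*cos(z)^(1/7)


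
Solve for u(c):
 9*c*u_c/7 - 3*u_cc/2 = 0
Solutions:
 u(c) = C1 + C2*erfi(sqrt(21)*c/7)


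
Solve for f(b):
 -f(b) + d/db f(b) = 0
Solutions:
 f(b) = C1*exp(b)


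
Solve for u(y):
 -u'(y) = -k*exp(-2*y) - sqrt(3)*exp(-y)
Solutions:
 u(y) = C1 - k*exp(-2*y)/2 - sqrt(3)*exp(-y)


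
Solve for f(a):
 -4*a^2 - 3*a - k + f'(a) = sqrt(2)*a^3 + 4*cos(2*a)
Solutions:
 f(a) = C1 + sqrt(2)*a^4/4 + 4*a^3/3 + 3*a^2/2 + a*k + 2*sin(2*a)


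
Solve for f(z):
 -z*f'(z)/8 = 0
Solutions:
 f(z) = C1


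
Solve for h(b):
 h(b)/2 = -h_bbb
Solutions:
 h(b) = C3*exp(-2^(2/3)*b/2) + (C1*sin(2^(2/3)*sqrt(3)*b/4) + C2*cos(2^(2/3)*sqrt(3)*b/4))*exp(2^(2/3)*b/4)


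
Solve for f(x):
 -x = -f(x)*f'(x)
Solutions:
 f(x) = -sqrt(C1 + x^2)
 f(x) = sqrt(C1 + x^2)


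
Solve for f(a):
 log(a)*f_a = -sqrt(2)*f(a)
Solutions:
 f(a) = C1*exp(-sqrt(2)*li(a))


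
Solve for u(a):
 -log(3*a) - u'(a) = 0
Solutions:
 u(a) = C1 - a*log(a) - a*log(3) + a


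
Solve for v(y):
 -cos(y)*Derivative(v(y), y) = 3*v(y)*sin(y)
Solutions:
 v(y) = C1*cos(y)^3


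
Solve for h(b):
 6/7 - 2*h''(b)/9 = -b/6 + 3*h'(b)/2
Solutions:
 h(b) = C1 + C2*exp(-27*b/4) + b^2/18 + 944*b/1701


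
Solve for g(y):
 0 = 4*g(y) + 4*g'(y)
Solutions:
 g(y) = C1*exp(-y)


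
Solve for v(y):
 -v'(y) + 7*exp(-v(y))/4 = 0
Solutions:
 v(y) = log(C1 + 7*y/4)


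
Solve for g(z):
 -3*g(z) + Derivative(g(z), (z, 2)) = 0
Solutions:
 g(z) = C1*exp(-sqrt(3)*z) + C2*exp(sqrt(3)*z)


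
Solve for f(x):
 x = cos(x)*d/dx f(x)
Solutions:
 f(x) = C1 + Integral(x/cos(x), x)


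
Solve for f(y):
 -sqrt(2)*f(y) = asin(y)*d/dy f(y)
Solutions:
 f(y) = C1*exp(-sqrt(2)*Integral(1/asin(y), y))


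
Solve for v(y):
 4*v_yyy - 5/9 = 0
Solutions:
 v(y) = C1 + C2*y + C3*y^2 + 5*y^3/216


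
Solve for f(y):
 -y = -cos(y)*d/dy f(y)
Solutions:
 f(y) = C1 + Integral(y/cos(y), y)


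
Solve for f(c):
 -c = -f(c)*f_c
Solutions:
 f(c) = -sqrt(C1 + c^2)
 f(c) = sqrt(C1 + c^2)


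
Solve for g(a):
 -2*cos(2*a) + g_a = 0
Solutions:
 g(a) = C1 + sin(2*a)


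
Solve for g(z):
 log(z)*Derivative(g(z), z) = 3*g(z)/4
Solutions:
 g(z) = C1*exp(3*li(z)/4)


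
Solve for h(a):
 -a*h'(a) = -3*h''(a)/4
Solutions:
 h(a) = C1 + C2*erfi(sqrt(6)*a/3)


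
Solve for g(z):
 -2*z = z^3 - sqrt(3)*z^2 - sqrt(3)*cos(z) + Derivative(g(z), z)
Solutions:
 g(z) = C1 - z^4/4 + sqrt(3)*z^3/3 - z^2 + sqrt(3)*sin(z)


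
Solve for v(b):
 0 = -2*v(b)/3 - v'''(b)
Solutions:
 v(b) = C3*exp(-2^(1/3)*3^(2/3)*b/3) + (C1*sin(2^(1/3)*3^(1/6)*b/2) + C2*cos(2^(1/3)*3^(1/6)*b/2))*exp(2^(1/3)*3^(2/3)*b/6)


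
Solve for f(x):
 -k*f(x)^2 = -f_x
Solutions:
 f(x) = -1/(C1 + k*x)


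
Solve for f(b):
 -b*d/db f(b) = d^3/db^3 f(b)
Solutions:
 f(b) = C1 + Integral(C2*airyai(-b) + C3*airybi(-b), b)


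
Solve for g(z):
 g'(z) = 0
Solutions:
 g(z) = C1


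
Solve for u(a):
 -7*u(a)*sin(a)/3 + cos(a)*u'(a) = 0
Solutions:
 u(a) = C1/cos(a)^(7/3)


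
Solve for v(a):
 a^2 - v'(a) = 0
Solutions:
 v(a) = C1 + a^3/3


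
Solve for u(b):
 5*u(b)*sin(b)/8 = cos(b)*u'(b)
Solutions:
 u(b) = C1/cos(b)^(5/8)


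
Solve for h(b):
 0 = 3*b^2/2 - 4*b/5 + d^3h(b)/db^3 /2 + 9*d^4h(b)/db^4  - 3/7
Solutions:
 h(b) = C1 + C2*b + C3*b^2 + C4*exp(-b/18) - b^5/20 + 137*b^4/30 - 11503*b^3/35


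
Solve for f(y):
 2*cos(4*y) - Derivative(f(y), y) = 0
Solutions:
 f(y) = C1 + sin(4*y)/2


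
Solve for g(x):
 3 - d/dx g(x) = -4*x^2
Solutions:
 g(x) = C1 + 4*x^3/3 + 3*x


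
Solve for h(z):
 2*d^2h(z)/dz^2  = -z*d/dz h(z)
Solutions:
 h(z) = C1 + C2*erf(z/2)


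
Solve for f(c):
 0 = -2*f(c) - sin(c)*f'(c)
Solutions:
 f(c) = C1*(cos(c) + 1)/(cos(c) - 1)


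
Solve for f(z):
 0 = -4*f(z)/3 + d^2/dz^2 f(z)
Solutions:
 f(z) = C1*exp(-2*sqrt(3)*z/3) + C2*exp(2*sqrt(3)*z/3)


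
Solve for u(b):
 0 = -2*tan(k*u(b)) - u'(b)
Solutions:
 u(b) = Piecewise((-asin(exp(C1*k - 2*b*k))/k + pi/k, Ne(k, 0)), (nan, True))
 u(b) = Piecewise((asin(exp(C1*k - 2*b*k))/k, Ne(k, 0)), (nan, True))


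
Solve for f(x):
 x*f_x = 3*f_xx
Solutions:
 f(x) = C1 + C2*erfi(sqrt(6)*x/6)


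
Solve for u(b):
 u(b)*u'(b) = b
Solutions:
 u(b) = -sqrt(C1 + b^2)
 u(b) = sqrt(C1 + b^2)


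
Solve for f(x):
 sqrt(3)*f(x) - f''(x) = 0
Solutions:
 f(x) = C1*exp(-3^(1/4)*x) + C2*exp(3^(1/4)*x)


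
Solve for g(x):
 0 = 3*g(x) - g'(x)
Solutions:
 g(x) = C1*exp(3*x)


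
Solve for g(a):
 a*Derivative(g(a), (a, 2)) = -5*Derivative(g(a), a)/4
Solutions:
 g(a) = C1 + C2/a^(1/4)


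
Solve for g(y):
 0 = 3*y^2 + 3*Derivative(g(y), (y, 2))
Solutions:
 g(y) = C1 + C2*y - y^4/12


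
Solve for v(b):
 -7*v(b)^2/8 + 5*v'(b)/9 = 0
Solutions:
 v(b) = -40/(C1 + 63*b)


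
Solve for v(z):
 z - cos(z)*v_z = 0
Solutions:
 v(z) = C1 + Integral(z/cos(z), z)


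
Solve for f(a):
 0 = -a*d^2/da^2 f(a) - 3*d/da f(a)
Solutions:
 f(a) = C1 + C2/a^2


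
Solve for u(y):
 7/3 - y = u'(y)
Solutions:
 u(y) = C1 - y^2/2 + 7*y/3


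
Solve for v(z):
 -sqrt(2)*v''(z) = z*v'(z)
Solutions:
 v(z) = C1 + C2*erf(2^(1/4)*z/2)


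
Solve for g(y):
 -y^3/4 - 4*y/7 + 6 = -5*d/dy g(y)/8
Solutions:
 g(y) = C1 + y^4/10 + 16*y^2/35 - 48*y/5


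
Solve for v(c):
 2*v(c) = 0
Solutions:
 v(c) = 0


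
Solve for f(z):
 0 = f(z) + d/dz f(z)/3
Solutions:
 f(z) = C1*exp(-3*z)


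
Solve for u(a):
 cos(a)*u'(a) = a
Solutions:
 u(a) = C1 + Integral(a/cos(a), a)


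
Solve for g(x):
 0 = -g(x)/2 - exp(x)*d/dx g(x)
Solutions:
 g(x) = C1*exp(exp(-x)/2)


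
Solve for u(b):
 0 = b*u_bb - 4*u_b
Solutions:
 u(b) = C1 + C2*b^5


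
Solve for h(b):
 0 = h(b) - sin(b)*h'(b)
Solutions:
 h(b) = C1*sqrt(cos(b) - 1)/sqrt(cos(b) + 1)


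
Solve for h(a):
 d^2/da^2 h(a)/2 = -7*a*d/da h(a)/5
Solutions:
 h(a) = C1 + C2*erf(sqrt(35)*a/5)


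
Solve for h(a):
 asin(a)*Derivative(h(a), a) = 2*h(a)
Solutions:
 h(a) = C1*exp(2*Integral(1/asin(a), a))


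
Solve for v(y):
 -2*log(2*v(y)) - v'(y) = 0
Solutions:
 Integral(1/(log(_y) + log(2)), (_y, v(y)))/2 = C1 - y


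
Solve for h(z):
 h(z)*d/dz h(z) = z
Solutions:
 h(z) = -sqrt(C1 + z^2)
 h(z) = sqrt(C1 + z^2)


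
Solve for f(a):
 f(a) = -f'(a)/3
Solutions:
 f(a) = C1*exp(-3*a)


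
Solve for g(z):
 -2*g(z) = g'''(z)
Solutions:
 g(z) = C3*exp(-2^(1/3)*z) + (C1*sin(2^(1/3)*sqrt(3)*z/2) + C2*cos(2^(1/3)*sqrt(3)*z/2))*exp(2^(1/3)*z/2)


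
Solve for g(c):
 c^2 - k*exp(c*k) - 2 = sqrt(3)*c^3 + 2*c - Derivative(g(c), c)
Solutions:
 g(c) = C1 + sqrt(3)*c^4/4 - c^3/3 + c^2 + 2*c + exp(c*k)


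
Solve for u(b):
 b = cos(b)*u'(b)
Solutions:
 u(b) = C1 + Integral(b/cos(b), b)


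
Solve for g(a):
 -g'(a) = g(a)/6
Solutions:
 g(a) = C1*exp(-a/6)


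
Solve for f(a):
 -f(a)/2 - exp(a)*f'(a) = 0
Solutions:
 f(a) = C1*exp(exp(-a)/2)


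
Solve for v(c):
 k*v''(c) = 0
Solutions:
 v(c) = C1 + C2*c


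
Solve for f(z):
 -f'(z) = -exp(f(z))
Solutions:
 f(z) = log(-1/(C1 + z))


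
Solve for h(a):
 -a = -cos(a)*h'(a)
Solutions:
 h(a) = C1 + Integral(a/cos(a), a)


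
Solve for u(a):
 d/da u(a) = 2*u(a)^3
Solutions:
 u(a) = -sqrt(2)*sqrt(-1/(C1 + 2*a))/2
 u(a) = sqrt(2)*sqrt(-1/(C1 + 2*a))/2


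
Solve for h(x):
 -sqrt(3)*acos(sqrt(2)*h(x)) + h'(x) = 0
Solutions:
 Integral(1/acos(sqrt(2)*_y), (_y, h(x))) = C1 + sqrt(3)*x


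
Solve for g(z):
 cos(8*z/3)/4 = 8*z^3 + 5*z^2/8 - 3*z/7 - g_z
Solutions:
 g(z) = C1 + 2*z^4 + 5*z^3/24 - 3*z^2/14 - 3*sin(8*z/3)/32


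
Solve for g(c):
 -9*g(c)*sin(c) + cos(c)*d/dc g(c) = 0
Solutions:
 g(c) = C1/cos(c)^9


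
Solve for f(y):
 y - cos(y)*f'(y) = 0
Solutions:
 f(y) = C1 + Integral(y/cos(y), y)


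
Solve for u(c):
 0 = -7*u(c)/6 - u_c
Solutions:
 u(c) = C1*exp(-7*c/6)


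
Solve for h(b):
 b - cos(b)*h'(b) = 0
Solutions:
 h(b) = C1 + Integral(b/cos(b), b)


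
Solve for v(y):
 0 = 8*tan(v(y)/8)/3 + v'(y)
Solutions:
 v(y) = -8*asin(C1*exp(-y/3)) + 8*pi
 v(y) = 8*asin(C1*exp(-y/3))


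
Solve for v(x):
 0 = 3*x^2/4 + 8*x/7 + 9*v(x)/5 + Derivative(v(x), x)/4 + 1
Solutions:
 v(x) = C1*exp(-36*x/5) - 5*x^2/12 - 785*x/1512 - 26315/54432


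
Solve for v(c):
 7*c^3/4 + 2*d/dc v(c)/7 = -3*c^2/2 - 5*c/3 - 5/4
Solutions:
 v(c) = C1 - 49*c^4/32 - 7*c^3/4 - 35*c^2/12 - 35*c/8


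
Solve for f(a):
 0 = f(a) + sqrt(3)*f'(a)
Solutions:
 f(a) = C1*exp(-sqrt(3)*a/3)


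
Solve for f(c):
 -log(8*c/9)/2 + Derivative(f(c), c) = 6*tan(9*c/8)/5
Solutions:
 f(c) = C1 + c*log(c)/2 - c*log(3) - c/2 + 3*c*log(2)/2 - 16*log(cos(9*c/8))/15


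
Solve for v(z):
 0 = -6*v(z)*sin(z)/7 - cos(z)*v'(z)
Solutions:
 v(z) = C1*cos(z)^(6/7)


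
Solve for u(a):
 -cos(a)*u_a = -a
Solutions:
 u(a) = C1 + Integral(a/cos(a), a)


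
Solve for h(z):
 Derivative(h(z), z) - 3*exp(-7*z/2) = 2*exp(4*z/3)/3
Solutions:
 h(z) = C1 + exp(4*z/3)/2 - 6*exp(-7*z/2)/7


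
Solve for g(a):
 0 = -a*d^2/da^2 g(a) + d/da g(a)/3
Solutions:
 g(a) = C1 + C2*a^(4/3)


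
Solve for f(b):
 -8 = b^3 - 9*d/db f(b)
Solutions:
 f(b) = C1 + b^4/36 + 8*b/9


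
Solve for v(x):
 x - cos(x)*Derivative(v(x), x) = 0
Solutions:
 v(x) = C1 + Integral(x/cos(x), x)


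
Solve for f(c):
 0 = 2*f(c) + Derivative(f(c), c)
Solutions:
 f(c) = C1*exp(-2*c)


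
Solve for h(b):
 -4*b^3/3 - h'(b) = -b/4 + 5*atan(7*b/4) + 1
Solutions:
 h(b) = C1 - b^4/3 + b^2/8 - 5*b*atan(7*b/4) - b + 10*log(49*b^2 + 16)/7


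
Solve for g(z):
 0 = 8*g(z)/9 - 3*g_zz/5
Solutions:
 g(z) = C1*exp(-2*sqrt(30)*z/9) + C2*exp(2*sqrt(30)*z/9)


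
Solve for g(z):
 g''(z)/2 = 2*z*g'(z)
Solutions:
 g(z) = C1 + C2*erfi(sqrt(2)*z)


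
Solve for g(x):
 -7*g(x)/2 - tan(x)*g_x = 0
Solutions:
 g(x) = C1/sin(x)^(7/2)


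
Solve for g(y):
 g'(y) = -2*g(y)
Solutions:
 g(y) = C1*exp(-2*y)


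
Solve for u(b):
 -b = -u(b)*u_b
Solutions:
 u(b) = -sqrt(C1 + b^2)
 u(b) = sqrt(C1 + b^2)


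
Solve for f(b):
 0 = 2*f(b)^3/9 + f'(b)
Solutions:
 f(b) = -3*sqrt(2)*sqrt(-1/(C1 - 2*b))/2
 f(b) = 3*sqrt(2)*sqrt(-1/(C1 - 2*b))/2


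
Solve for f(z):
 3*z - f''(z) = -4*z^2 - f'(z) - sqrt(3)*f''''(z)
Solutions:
 f(z) = C1 + C2*exp(z*(2*6^(1/3)/(sqrt(81 - 4*sqrt(3)) + 9)^(1/3) + 2^(2/3)*3^(1/6)*(sqrt(81 - 4*sqrt(3)) + 9)^(1/3))/12)*sin(z*(-6^(2/3)*(sqrt(81 - 4*sqrt(3)) + 9)^(1/3) + 2*2^(1/3)*3^(5/6)/(sqrt(81 - 4*sqrt(3)) + 9)^(1/3))/12) + C3*exp(z*(2*6^(1/3)/(sqrt(81 - 4*sqrt(3)) + 9)^(1/3) + 2^(2/3)*3^(1/6)*(sqrt(81 - 4*sqrt(3)) + 9)^(1/3))/12)*cos(z*(-6^(2/3)*(sqrt(81 - 4*sqrt(3)) + 9)^(1/3) + 2*2^(1/3)*3^(5/6)/(sqrt(81 - 4*sqrt(3)) + 9)^(1/3))/12) + C4*exp(-z*(2*6^(1/3)/(sqrt(81 - 4*sqrt(3)) + 9)^(1/3) + 2^(2/3)*3^(1/6)*(sqrt(81 - 4*sqrt(3)) + 9)^(1/3))/6) - 4*z^3/3 - 11*z^2/2 - 11*z
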